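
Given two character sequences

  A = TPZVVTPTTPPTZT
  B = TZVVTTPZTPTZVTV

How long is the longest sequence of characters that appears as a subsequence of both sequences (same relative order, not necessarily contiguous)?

11

Pick T [1,1], Z [3,2], V [4,3], V [5,4], T [6,6], P [7,7], T [9,9], P [11,10], T [12,11], Z [13,12], T [14,14]; all 11 characters appear in both, in order. dp[14][15] = 11 confirms this is the maximum.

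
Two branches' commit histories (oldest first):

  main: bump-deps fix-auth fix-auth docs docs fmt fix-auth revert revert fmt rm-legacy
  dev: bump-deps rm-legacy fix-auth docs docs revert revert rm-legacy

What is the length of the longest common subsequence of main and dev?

One common subsequence of length 7: bump-deps at main[1]=dev[1]; then fix-auth at main[3]=dev[3]; then docs at main[4]=dev[4]; then docs at main[5]=dev[5]; then revert at main[8]=dev[6]; then revert at main[9]=dev[7]; then rm-legacy at main[11]=dev[8]. dp[11][8] = 7 confirms this is the maximum.

7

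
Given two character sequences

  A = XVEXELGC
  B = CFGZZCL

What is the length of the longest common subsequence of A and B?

2

Let dp[i][j] be the LCS length of the first i characters of A and the first j characters of B. dp[i][j] = dp[i-1][j-1]+1 when the i-th and j-th characters match, else max(dp[i-1][j], dp[i][j-1]).
    ·  C  F  G  Z  Z  C  L
 ·  0  0  0  0  0  0  0  0
 X  0  0  0  0  0  0  0  0
 V  0  0  0  0  0  0  0  0
 E  0  0  0  0  0  0  0  0
 X  0  0  0  0  0  0  0  0
 E  0  0  0  0  0  0  0  0
 L  0  0  0  0  0  0  0  1
 G  0  0  0  1  1  1  1  1
 C  0  1  1  1  1  1  2  2
dp[8][7] = 2. One LCS (by backtracking along matches): GC.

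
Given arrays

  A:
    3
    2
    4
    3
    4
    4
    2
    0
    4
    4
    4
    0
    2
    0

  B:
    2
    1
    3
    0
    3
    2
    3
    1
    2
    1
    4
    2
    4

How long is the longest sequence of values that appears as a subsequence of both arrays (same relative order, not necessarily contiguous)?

6

Match 3 [1,5]; then 2 [2,6]; then 3 [4,7]; then 4 [6,11]; then 2 [7,12]; then 4 [11,13] — 6 values in the same relative order in both. dp[14][13] = 6 confirms this is the maximum.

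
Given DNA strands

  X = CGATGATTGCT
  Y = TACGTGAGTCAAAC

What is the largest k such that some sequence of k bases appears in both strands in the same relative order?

7

One common subsequence of length 7: C (X #1, Y #3), then G (X #2, Y #4), then T (X #4, Y #5), then G (X #5, Y #6), then A (X #6, Y #7), then T (X #7, Y #9), then C (X #10, Y #14). dp[11][14] = 7 confirms this is the maximum.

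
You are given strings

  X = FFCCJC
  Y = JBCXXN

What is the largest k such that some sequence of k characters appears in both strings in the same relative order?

2

One common subsequence of length 2: J (X #5, Y #1); then C (X #6, Y #3). The LCS DP gives dp[6][6] = 2, so this is optimal.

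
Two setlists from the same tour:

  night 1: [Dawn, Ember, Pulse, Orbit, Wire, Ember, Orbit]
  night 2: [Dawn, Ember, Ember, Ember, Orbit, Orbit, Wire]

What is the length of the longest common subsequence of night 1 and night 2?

4

One common subsequence of length 4: Dawn at night 1[1]=night 2[1]; then Ember at night 1[2]=night 2[4]; then Orbit at night 1[4]=night 2[6]; then Wire at night 1[5]=night 2[7]. dp[7][7] = 4 confirms this is the maximum.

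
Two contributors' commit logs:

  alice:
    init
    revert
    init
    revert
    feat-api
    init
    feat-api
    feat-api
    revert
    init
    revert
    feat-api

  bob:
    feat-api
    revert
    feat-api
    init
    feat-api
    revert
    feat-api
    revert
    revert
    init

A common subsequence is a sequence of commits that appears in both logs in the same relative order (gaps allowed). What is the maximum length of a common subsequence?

7

Taking revert at alice[4]=bob[2]; then feat-api at alice[5]=bob[3]; then init at alice[6]=bob[4]; then feat-api at alice[7]=bob[5]; then feat-api at alice[8]=bob[7]; then revert at alice[9]=bob[9]; then init at alice[10]=bob[10] gives a common subsequence of length 7. The LCS DP gives dp[12][10] = 7, so this is optimal.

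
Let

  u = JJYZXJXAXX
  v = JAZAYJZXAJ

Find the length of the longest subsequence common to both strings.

One common subsequence of length 5: J at u[1]=v[1], J at u[2]=v[6], Z at u[4]=v[7], X at u[5]=v[8], J at u[6]=v[10]. dp[10][10] = 5 confirms this is the maximum.

5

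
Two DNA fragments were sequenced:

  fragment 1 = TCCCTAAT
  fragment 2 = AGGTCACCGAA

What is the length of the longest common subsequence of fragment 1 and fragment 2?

Let dp[i][j] be the LCS length of the first i bases of fragment 1 and the first j bases of fragment 2. dp[i][j] = dp[i-1][j-1]+1 when the i-th and j-th bases match, else max(dp[i-1][j], dp[i][j-1]).
    ·  A  G  G  T  C  A  C  C  G  A  A
 ·  0  0  0  0  0  0  0  0  0  0  0  0
 T  0  0  0  0  1  1  1  1  1  1  1  1
 C  0  0  0  0  1  2  2  2  2  2  2  2
 C  0  0  0  0  1  2  2  3  3  3  3  3
 C  0  0  0  0  1  2  2  3  4  4  4  4
 T  0  0  0  0  1  2  2  3  4  4  4  4
 A  0  1  1  1  1  2  3  3  4  4  5  5
 A  0  1  1  1  1  2  3  3  4  4  5  6
 T  0  1  1  1  2  2  3  3  4  4  5  6
dp[8][11] = 6. One LCS (by backtracking along matches): TCCCAA.

6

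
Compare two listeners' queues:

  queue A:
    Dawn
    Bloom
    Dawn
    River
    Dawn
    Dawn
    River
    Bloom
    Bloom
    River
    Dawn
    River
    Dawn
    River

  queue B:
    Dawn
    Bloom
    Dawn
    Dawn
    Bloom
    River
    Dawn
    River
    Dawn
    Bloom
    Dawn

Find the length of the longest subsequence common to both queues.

9

Taking Dawn [1,1], then Bloom [2,2], then Dawn [5,3], then Dawn [6,4], then Bloom [9,5], then River [10,6], then Dawn [11,7], then River [12,8], then Dawn [13,11] gives a common subsequence of length 9. The LCS DP gives dp[14][11] = 9, so this is optimal.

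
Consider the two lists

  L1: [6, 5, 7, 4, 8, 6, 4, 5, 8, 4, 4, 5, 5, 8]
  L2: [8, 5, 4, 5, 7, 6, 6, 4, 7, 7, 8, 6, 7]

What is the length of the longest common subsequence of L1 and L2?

Match 5 [2,4]; then 7 [3,5]; then 4 [4,8]; then 8 [5,11]; then 6 [6,12] — 5 values in the same relative order in both, and the DP table's final entry dp[14][13] is also 5, so no common subsequence is longer.

5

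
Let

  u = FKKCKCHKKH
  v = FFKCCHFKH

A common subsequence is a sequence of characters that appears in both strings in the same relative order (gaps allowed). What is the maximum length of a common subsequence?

7

Let dp[i][j] be the LCS length of the first i characters of u and the first j characters of v. dp[i][j] = dp[i-1][j-1]+1 when the i-th and j-th characters match, else max(dp[i-1][j], dp[i][j-1]).
    ·  F  F  K  C  C  H  F  K  H
 ·  0  0  0  0  0  0  0  0  0  0
 F  0  1  1  1  1  1  1  1  1  1
 K  0  1  1  2  2  2  2  2  2  2
 K  0  1  1  2  2  2  2  2  3  3
 C  0  1  1  2  3  3  3  3  3  3
 K  0  1  1  2  3  3  3  3  4  4
 C  0  1  1  2  3  4  4  4  4  4
 H  0  1  1  2  3  4  5  5  5  5
 K  0  1  1  2  3  4  5  5  6  6
 K  0  1  1  2  3  4  5  5  6  6
 H  0  1  1  2  3  4  5  5  6  7
dp[10][9] = 7. One LCS (by backtracking along matches): FKCCHKH.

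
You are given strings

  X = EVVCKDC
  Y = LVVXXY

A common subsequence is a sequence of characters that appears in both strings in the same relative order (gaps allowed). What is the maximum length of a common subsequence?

2

Let dp[i][j] be the LCS length of the first i characters of X and the first j characters of Y. dp[i][j] = dp[i-1][j-1]+1 when the i-th and j-th characters match, else max(dp[i-1][j], dp[i][j-1]).
    ·  L  V  V  X  X  Y
 ·  0  0  0  0  0  0  0
 E  0  0  0  0  0  0  0
 V  0  0  1  1  1  1  1
 V  0  0  1  2  2  2  2
 C  0  0  1  2  2  2  2
 K  0  0  1  2  2  2  2
 D  0  0  1  2  2  2  2
 C  0  0  1  2  2  2  2
dp[7][6] = 2. One LCS (by backtracking along matches): VV.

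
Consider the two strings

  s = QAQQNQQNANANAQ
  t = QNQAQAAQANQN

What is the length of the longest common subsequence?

Taking Q [4,1], then N [5,2], then Q [6,3], then Q [7,5], then A [9,7], then A [11,9], then N [12,10], then Q [14,11] gives a common subsequence of length 8. Since dp[14][12] = 8, nothing longer is possible.

8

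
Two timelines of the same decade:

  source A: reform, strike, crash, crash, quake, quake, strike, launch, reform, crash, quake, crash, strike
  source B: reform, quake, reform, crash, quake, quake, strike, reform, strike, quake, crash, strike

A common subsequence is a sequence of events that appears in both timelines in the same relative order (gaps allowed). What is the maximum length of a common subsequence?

9

Match reform (source A #1, source B #3); then crash (source A #4, source B #4); then quake (source A #5, source B #5); then quake (source A #6, source B #6); then strike (source A #7, source B #7); then reform (source A #9, source B #8); then quake (source A #11, source B #10); then crash (source A #12, source B #11); then strike (source A #13, source B #12) — 9 events in the same relative order in both, and the DP table's final entry dp[13][12] is also 9, so no common subsequence is longer.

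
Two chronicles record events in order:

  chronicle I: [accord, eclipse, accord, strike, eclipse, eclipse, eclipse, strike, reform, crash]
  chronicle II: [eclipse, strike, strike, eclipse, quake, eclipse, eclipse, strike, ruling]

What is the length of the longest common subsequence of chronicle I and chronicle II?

6

Taking eclipse [2,1], strike [4,3], eclipse [5,4], eclipse [6,6], eclipse [7,7], strike [8,8] gives a common subsequence of length 6. dp[10][9] = 6 confirms this is the maximum.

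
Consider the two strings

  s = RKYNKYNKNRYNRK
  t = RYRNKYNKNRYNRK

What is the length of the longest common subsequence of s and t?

One common subsequence of length 13: R (s #1, t #1) → Y (s #3, t #2) → N (s #4, t #4) → K (s #5, t #5) → Y (s #6, t #6) → N (s #7, t #7) → K (s #8, t #8) → N (s #9, t #9) → R (s #10, t #10) → Y (s #11, t #11) → N (s #12, t #12) → R (s #13, t #13) → K (s #14, t #14), and the DP table's final entry dp[14][14] is also 13, so no common subsequence is longer.

13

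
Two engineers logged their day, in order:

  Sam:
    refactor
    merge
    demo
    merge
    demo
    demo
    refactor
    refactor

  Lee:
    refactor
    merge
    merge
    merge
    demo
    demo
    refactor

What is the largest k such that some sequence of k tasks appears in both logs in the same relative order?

6

Taking refactor at Sam[1]=Lee[1], merge at Sam[2]=Lee[3], merge at Sam[4]=Lee[4], demo at Sam[5]=Lee[5], demo at Sam[6]=Lee[6], refactor at Sam[8]=Lee[7] gives a common subsequence of length 6. The LCS DP gives dp[8][7] = 6, so this is optimal.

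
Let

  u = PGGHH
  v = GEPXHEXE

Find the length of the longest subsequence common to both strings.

Let dp[i][j] be the LCS length of the first i characters of u and the first j characters of v. dp[i][j] = dp[i-1][j-1]+1 when the i-th and j-th characters match, else max(dp[i-1][j], dp[i][j-1]).
    ·  G  E  P  X  H  E  X  E
 ·  0  0  0  0  0  0  0  0  0
 P  0  0  0  1  1  1  1  1  1
 G  0  1  1  1  1  1  1  1  1
 G  0  1  1  1  1  1  1  1  1
 H  0  1  1  1  1  2  2  2  2
 H  0  1  1  1  1  2  2  2  2
dp[5][8] = 2. One LCS (by backtracking along matches): PH.

2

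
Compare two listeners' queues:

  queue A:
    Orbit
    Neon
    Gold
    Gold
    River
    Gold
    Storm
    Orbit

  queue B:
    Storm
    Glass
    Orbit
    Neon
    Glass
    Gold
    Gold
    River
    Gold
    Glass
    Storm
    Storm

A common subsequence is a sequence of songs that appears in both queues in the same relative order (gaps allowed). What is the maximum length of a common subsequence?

Match Orbit [1,3]; then Neon [2,4]; then Gold [3,6]; then Gold [4,7]; then River [5,8]; then Gold [6,9]; then Storm [7,12] — 7 songs in the same relative order in both. The LCS DP gives dp[8][12] = 7, so this is optimal.

7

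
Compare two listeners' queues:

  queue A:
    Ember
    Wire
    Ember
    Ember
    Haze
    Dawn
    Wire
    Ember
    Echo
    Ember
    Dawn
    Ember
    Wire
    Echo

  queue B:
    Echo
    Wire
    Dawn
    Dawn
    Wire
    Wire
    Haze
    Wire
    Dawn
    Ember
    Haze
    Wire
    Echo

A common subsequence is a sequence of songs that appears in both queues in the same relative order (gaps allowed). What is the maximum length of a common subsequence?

Taking Wire [2,6], then Haze [5,7], then Wire [7,8], then Dawn [11,9], then Ember [12,10], then Wire [13,12], then Echo [14,13] gives a common subsequence of length 7. dp[14][13] = 7 confirms this is the maximum.

7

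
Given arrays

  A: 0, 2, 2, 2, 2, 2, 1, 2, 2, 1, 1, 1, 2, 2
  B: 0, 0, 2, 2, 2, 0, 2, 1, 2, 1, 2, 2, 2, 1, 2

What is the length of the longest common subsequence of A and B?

11

Pick 0 at A[1]=B[2]; then 2 at A[2]=B[3]; then 2 at A[3]=B[4]; then 2 at A[4]=B[5]; then 2 at A[5]=B[7]; then 2 at A[6]=B[9]; then 1 at A[7]=B[10]; then 2 at A[8]=B[12]; then 2 at A[9]=B[13]; then 1 at A[12]=B[14]; then 2 at A[14]=B[15]; all 11 values appear in both, in order. The LCS DP gives dp[14][15] = 11, so this is optimal.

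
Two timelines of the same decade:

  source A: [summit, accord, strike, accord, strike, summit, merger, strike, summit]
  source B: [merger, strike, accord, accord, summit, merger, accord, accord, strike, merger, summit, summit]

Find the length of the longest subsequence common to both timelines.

6

One common subsequence of length 6: summit (source A #1, source B #5), accord (source A #2, source B #7), accord (source A #4, source B #8), strike (source A #5, source B #9), summit (source A #6, source B #11), summit (source A #9, source B #12), and the DP table's final entry dp[9][12] is also 6, so no common subsequence is longer.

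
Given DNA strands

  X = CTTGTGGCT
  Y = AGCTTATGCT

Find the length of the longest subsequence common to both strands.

7

One common subsequence of length 7: C (X #1, Y #3) → T (X #2, Y #4) → T (X #3, Y #5) → T (X #5, Y #7) → G (X #7, Y #8) → C (X #8, Y #9) → T (X #9, Y #10), and the DP table's final entry dp[9][10] is also 7, so no common subsequence is longer.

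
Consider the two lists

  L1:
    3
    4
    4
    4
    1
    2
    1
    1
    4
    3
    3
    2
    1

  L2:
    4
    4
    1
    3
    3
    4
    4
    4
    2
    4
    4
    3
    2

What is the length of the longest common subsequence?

Pick 3 [1,5], then 4 [2,6], then 4 [3,7], then 4 [4,8], then 2 [6,9], then 4 [9,11], then 3 [11,12], then 2 [12,13]; all 8 values appear in both, in order. The LCS DP gives dp[13][13] = 8, so this is optimal.

8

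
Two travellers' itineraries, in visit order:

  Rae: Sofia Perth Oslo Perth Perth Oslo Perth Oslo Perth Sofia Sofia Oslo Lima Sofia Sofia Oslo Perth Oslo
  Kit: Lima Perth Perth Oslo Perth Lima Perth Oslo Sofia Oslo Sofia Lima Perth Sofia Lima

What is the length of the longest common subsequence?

9

One common subsequence of length 9: Perth [2,3]; then Oslo [3,4]; then Perth [4,5]; then Perth [5,7]; then Oslo [6,8]; then Oslo [8,10]; then Perth [9,13]; then Sofia [11,14]; then Lima [13,15], and the DP table's final entry dp[18][15] is also 9, so no common subsequence is longer.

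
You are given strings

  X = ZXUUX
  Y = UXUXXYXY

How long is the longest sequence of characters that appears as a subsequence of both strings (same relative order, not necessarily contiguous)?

3

Taking X (X #2, Y #2) → U (X #3, Y #3) → X (X #5, Y #7) gives a common subsequence of length 3. The LCS DP gives dp[5][8] = 3, so this is optimal.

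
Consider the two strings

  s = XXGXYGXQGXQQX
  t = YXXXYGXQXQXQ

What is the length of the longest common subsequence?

Match X at s[1]=t[2]; then X at s[2]=t[3]; then X at s[4]=t[4]; then Y at s[5]=t[5]; then G at s[6]=t[6]; then X at s[7]=t[7]; then Q at s[8]=t[8]; then X at s[10]=t[9]; then Q at s[11]=t[10]; then Q at s[12]=t[12] — 10 characters in the same relative order in both. Since dp[13][12] = 10, nothing longer is possible.

10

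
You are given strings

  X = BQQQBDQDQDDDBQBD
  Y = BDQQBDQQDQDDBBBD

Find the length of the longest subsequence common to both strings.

13

Taking B [1,1]; then Q [3,3]; then Q [4,4]; then B [5,5]; then D [6,6]; then Q [7,8]; then D [8,9]; then Q [9,10]; then D [10,11]; then D [11,12]; then B [13,14]; then B [15,15]; then D [16,16] gives a common subsequence of length 13, and the DP table's final entry dp[16][16] is also 13, so no common subsequence is longer.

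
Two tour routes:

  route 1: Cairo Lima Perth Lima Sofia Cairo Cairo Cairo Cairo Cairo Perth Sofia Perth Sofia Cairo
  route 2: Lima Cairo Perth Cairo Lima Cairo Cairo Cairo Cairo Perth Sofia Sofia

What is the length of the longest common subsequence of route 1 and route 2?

Pick Cairo at route 1[1]=route 2[2]; then Perth at route 1[3]=route 2[3]; then Lima at route 1[4]=route 2[5]; then Cairo at route 1[7]=route 2[6]; then Cairo at route 1[8]=route 2[7]; then Cairo at route 1[9]=route 2[8]; then Cairo at route 1[10]=route 2[9]; then Perth at route 1[11]=route 2[10]; then Sofia at route 1[12]=route 2[11]; then Sofia at route 1[14]=route 2[12]; all 10 stops appear in both, in order. dp[15][12] = 10 confirms this is the maximum.

10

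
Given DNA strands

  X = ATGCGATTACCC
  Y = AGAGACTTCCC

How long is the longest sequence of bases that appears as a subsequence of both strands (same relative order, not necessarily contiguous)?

Match A [1,1], then G [3,2], then G [5,4], then A [6,5], then T [7,7], then T [8,8], then C [10,9], then C [11,10], then C [12,11] — 9 bases in the same relative order in both. dp[12][11] = 9 confirms this is the maximum.

9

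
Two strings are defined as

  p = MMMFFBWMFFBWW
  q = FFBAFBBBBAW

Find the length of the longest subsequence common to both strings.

6

Let dp[i][j] be the LCS length of the first i characters of p and the first j characters of q. dp[i][j] = dp[i-1][j-1]+1 when the i-th and j-th characters match, else max(dp[i-1][j], dp[i][j-1]).
    ·  F  F  B  A  F  B  B  B  B  A  W
 ·  0  0  0  0  0  0  0  0  0  0  0  0
 M  0  0  0  0  0  0  0  0  0  0  0  0
 M  0  0  0  0  0  0  0  0  0  0  0  0
 M  0  0  0  0  0  0  0  0  0  0  0  0
 F  0  1  1  1  1  1  1  1  1  1  1  1
 F  0  1  2  2  2  2  2  2  2  2  2  2
 B  0  1  2  3  3  3  3  3  3  3  3  3
 W  0  1  2  3  3  3  3  3  3  3  3  4
 M  0  1  2  3  3  3  3  3  3  3  3  4
 F  0  1  2  3  3  4  4  4  4  4  4  4
 F  0  1  2  3  3  4  4  4  4  4  4  4
 B  0  1  2  3  3  4  5  5  5  5  5  5
 W  0  1  2  3  3  4  5  5  5  5  5  6
 W  0  1  2  3  3  4  5  5  5  5  5  6
dp[13][11] = 6. One LCS (by backtracking along matches): FFBFBW.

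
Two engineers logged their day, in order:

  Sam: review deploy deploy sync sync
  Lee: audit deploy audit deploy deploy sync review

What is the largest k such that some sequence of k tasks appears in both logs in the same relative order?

3

Match deploy at Sam[2]=Lee[4] → deploy at Sam[3]=Lee[5] → sync at Sam[4]=Lee[6] — 3 tasks in the same relative order in both. The LCS DP gives dp[5][7] = 3, so this is optimal.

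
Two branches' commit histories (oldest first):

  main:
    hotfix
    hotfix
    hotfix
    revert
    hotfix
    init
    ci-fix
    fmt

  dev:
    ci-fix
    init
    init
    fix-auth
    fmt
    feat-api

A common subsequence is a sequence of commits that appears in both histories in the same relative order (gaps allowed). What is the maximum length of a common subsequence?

2

One common subsequence of length 2: init [6,3] → fmt [8,5]. Since dp[8][6] = 2, nothing longer is possible.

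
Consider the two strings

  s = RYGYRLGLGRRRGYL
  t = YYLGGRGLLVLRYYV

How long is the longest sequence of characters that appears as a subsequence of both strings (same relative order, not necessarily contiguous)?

Pick Y (s #2, t #1), Y (s #4, t #2), L (s #6, t #3), G (s #7, t #4), G (s #9, t #5), R (s #10, t #6), R (s #11, t #12), Y (s #14, t #14); all 8 characters appear in both, in order. Since dp[15][15] = 8, nothing longer is possible.

8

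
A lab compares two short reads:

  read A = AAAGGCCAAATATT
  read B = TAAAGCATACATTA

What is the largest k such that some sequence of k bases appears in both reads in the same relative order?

10

Match A at read A[1]=read B[2]; then A at read A[2]=read B[3]; then A at read A[3]=read B[4]; then G at read A[5]=read B[5]; then C at read A[7]=read B[6]; then A at read A[8]=read B[7]; then A at read A[9]=read B[9]; then A at read A[10]=read B[11]; then T at read A[11]=read B[13]; then A at read A[12]=read B[14] — 10 bases in the same relative order in both. The LCS DP gives dp[14][14] = 10, so this is optimal.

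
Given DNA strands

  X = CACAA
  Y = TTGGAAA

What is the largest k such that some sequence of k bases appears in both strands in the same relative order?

3

Let dp[i][j] be the LCS length of the first i bases of X and the first j bases of Y. dp[i][j] = dp[i-1][j-1]+1 when the i-th and j-th bases match, else max(dp[i-1][j], dp[i][j-1]).
    ·  T  T  G  G  A  A  A
 ·  0  0  0  0  0  0  0  0
 C  0  0  0  0  0  0  0  0
 A  0  0  0  0  0  1  1  1
 C  0  0  0  0  0  1  1  1
 A  0  0  0  0  0  1  2  2
 A  0  0  0  0  0  1  2  3
dp[5][7] = 3. One LCS (by backtracking along matches): AAA.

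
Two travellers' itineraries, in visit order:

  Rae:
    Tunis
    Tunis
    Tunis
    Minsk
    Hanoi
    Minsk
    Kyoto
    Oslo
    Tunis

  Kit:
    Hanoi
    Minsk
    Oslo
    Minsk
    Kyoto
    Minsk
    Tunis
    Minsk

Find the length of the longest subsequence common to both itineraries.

4

Pick Minsk (Rae #4, Kit #2), Minsk (Rae #6, Kit #4), Kyoto (Rae #7, Kit #5), Tunis (Rae #9, Kit #7); all 4 stops appear in both, in order, and the DP table's final entry dp[9][8] is also 4, so no common subsequence is longer.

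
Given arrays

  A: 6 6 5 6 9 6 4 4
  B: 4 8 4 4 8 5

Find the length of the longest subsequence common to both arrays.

2

Let dp[i][j] be the LCS length of the first i values of A and the first j values of B. dp[i][j] = dp[i-1][j-1]+1 when the i-th and j-th values match, else max(dp[i-1][j], dp[i][j-1]).
    ·  4  8  4  4  8  5
 ·  0  0  0  0  0  0  0
 6  0  0  0  0  0  0  0
 6  0  0  0  0  0  0  0
 5  0  0  0  0  0  0  1
 6  0  0  0  0  0  0  1
 9  0  0  0  0  0  0  1
 6  0  0  0  0  0  0  1
 4  0  1  1  1  1  1  1
 4  0  1  1  2  2  2  2
dp[8][6] = 2. One LCS (by backtracking along matches): 4, 4.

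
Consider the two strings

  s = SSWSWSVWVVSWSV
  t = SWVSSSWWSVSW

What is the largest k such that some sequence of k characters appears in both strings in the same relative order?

One common subsequence of length 8: S [1,5], S [2,6], W [3,7], W [5,8], S [6,9], V [10,10], S [11,11], W [12,12]. Since dp[14][12] = 8, nothing longer is possible.

8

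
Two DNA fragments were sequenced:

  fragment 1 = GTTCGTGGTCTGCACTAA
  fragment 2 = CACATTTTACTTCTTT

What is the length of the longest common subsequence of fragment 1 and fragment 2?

8

Taking T at fragment 1[2]=fragment 2[7]; then T at fragment 1[3]=fragment 2[8]; then C at fragment 1[4]=fragment 2[10]; then T at fragment 1[6]=fragment 2[11]; then T at fragment 1[9]=fragment 2[12]; then C at fragment 1[10]=fragment 2[13]; then T at fragment 1[11]=fragment 2[15]; then T at fragment 1[16]=fragment 2[16] gives a common subsequence of length 8. The LCS DP gives dp[18][16] = 8, so this is optimal.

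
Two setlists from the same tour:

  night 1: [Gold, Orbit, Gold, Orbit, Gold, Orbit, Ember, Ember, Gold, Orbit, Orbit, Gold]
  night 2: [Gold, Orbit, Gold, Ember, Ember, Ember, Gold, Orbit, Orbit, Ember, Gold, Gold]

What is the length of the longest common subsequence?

Pick Gold [1,1], Orbit [2,2], Gold [3,3], Ember [7,5], Ember [8,6], Gold [9,7], Orbit [10,8], Orbit [11,9], Gold [12,12]; all 9 songs appear in both, in order. Since dp[12][12] = 9, nothing longer is possible.

9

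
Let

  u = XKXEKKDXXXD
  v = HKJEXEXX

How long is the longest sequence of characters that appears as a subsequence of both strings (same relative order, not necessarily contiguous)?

5

Pick K at u[2]=v[2] → X at u[3]=v[5] → E at u[4]=v[6] → X at u[9]=v[7] → X at u[10]=v[8]; all 5 characters appear in both, in order. dp[11][8] = 5 confirms this is the maximum.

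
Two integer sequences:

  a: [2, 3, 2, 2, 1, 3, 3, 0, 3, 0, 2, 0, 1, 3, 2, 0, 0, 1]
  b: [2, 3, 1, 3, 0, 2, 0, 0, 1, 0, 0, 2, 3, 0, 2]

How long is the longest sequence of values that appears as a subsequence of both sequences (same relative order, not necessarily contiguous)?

One common subsequence of length 10: 2 [1,1], then 3 [2,2], then 1 [5,3], then 3 [7,4], then 0 [8,5], then 0 [10,7], then 0 [12,8], then 1 [13,9], then 3 [14,13], then 2 [15,15]. dp[18][15] = 10 confirms this is the maximum.

10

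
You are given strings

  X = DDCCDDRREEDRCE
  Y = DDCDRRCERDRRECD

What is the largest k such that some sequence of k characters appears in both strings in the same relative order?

Taking D (X #1, Y #1) → D (X #2, Y #2) → C (X #4, Y #3) → D (X #6, Y #4) → R (X #7, Y #5) → R (X #8, Y #6) → E (X #9, Y #8) → D (X #11, Y #10) → R (X #12, Y #12) → C (X #13, Y #14) gives a common subsequence of length 10, and the DP table's final entry dp[14][15] is also 10, so no common subsequence is longer.

10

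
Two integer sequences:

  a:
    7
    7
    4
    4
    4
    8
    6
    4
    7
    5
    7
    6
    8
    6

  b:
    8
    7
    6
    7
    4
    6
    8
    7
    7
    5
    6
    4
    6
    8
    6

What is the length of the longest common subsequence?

9

Match 7 at a[1]=b[2], then 7 at a[2]=b[4], then 4 at a[3]=b[5], then 8 at a[6]=b[7], then 6 at a[7]=b[11], then 4 at a[8]=b[12], then 6 at a[12]=b[13], then 8 at a[13]=b[14], then 6 at a[14]=b[15] — 9 values in the same relative order in both, and the DP table's final entry dp[14][15] is also 9, so no common subsequence is longer.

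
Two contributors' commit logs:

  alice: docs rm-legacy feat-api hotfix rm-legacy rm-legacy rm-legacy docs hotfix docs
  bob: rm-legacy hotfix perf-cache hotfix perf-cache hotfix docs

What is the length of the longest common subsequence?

4

Taking rm-legacy [2,1], then hotfix [4,4], then hotfix [9,6], then docs [10,7] gives a common subsequence of length 4. The LCS DP gives dp[10][7] = 4, so this is optimal.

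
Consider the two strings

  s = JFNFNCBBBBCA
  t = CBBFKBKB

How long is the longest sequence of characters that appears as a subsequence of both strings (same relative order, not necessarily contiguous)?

5

Taking C at s[6]=t[1]; then B at s[7]=t[2]; then B at s[8]=t[3]; then B at s[9]=t[6]; then B at s[10]=t[8] gives a common subsequence of length 5, and the DP table's final entry dp[12][8] is also 5, so no common subsequence is longer.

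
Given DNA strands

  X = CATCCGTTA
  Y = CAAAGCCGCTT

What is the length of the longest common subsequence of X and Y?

7

Let dp[i][j] be the LCS length of the first i bases of X and the first j bases of Y. dp[i][j] = dp[i-1][j-1]+1 when the i-th and j-th bases match, else max(dp[i-1][j], dp[i][j-1]).
    ·  C  A  A  A  G  C  C  G  C  T  T
 ·  0  0  0  0  0  0  0  0  0  0  0  0
 C  0  1  1  1  1  1  1  1  1  1  1  1
 A  0  1  2  2  2  2  2  2  2  2  2  2
 T  0  1  2  2  2  2  2  2  2  2  3  3
 C  0  1  2  2  2  2  3  3  3  3  3  3
 C  0  1  2  2  2  2  3  4  4  4  4  4
 G  0  1  2  2  2  3  3  4  5  5  5  5
 T  0  1  2  2  2  3  3  4  5  5  6  6
 T  0  1  2  2  2  3  3  4  5  5  6  7
 A  0  1  2  3  3  3  3  4  5  5  6  7
dp[9][11] = 7. One LCS (by backtracking along matches): CACCGTT.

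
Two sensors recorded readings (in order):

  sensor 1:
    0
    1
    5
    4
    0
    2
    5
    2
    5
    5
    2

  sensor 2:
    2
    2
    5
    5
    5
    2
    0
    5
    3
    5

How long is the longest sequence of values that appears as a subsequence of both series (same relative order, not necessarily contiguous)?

Let dp[i][j] be the LCS length of the first i values of sensor 1 and the first j values of sensor 2. dp[i][j] = dp[i-1][j-1]+1 when the i-th and j-th values match, else max(dp[i-1][j], dp[i][j-1]).
    ·  2  2  5  5  5  2  0  5  3  5
 ·  0  0  0  0  0  0  0  0  0  0  0
 0  0  0  0  0  0  0  0  1  1  1  1
 1  0  0  0  0  0  0  0  1  1  1  1
 5  0  0  0  1  1  1  1  1  2  2  2
 4  0  0  0  1  1  1  1  1  2  2  2
 0  0  0  0  1  1  1  1  2  2  2  2
 2  0  1  1  1  1  1  2  2  2  2  2
 5  0  1  1  2  2  2  2  2  3  3  3
 2  0  1  2  2  2  2  3  3  3  3  3
 5  0  1  2  3  3  3  3  3  4  4  4
 5  0  1  2  3  4  4  4  4  4  4  5
 2  0  1  2  3  4  4  5  5  5  5  5
dp[11][10] = 5. One LCS (by backtracking along matches): 5, 5, 2, 5, 5.

5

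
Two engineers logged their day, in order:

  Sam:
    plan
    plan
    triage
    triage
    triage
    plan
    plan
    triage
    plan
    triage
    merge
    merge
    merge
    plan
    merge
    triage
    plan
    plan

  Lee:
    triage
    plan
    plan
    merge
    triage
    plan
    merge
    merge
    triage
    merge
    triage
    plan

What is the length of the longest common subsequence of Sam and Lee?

One common subsequence of length 10: triage [5,1] → plan [6,2] → plan [7,3] → triage [8,5] → plan [9,6] → merge [11,7] → merge [12,8] → merge [15,10] → triage [16,11] → plan [18,12]. dp[18][12] = 10 confirms this is the maximum.

10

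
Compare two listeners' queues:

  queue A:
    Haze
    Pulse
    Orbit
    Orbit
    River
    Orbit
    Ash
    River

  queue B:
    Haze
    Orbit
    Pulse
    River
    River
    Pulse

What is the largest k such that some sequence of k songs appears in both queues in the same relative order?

4

Taking Haze at queue A[1]=queue B[1] → Pulse at queue A[2]=queue B[3] → River at queue A[5]=queue B[4] → River at queue A[8]=queue B[5] gives a common subsequence of length 4. Since dp[8][6] = 4, nothing longer is possible.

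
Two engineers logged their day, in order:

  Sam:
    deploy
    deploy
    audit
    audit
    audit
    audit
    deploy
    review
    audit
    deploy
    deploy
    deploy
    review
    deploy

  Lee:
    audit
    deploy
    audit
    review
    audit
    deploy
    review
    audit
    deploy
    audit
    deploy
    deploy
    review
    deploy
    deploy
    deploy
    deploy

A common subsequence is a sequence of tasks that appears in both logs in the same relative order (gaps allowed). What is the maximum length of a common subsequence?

11

One common subsequence of length 11: deploy [2,2] → audit [3,3] → audit [4,5] → audit [5,8] → audit [6,10] → deploy [7,12] → review [8,13] → deploy [10,14] → deploy [11,15] → deploy [12,16] → deploy [14,17], and the DP table's final entry dp[14][17] is also 11, so no common subsequence is longer.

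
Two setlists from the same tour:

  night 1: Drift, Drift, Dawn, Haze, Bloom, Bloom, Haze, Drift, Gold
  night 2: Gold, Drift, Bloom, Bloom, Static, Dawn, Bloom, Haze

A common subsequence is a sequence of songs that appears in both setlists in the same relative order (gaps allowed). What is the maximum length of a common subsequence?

4

Taking Drift at night 1[1]=night 2[2], Dawn at night 1[3]=night 2[6], Bloom at night 1[6]=night 2[7], Haze at night 1[7]=night 2[8] gives a common subsequence of length 4. The LCS DP gives dp[9][8] = 4, so this is optimal.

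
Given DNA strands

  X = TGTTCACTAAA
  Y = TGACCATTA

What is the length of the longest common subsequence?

Match T [1,1]; then G [2,2]; then C [5,5]; then A [6,6]; then T [8,8]; then A [11,9] — 6 bases in the same relative order in both, and the DP table's final entry dp[11][9] is also 6, so no common subsequence is longer.

6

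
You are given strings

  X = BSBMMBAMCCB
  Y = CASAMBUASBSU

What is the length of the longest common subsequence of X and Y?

Taking S at X[2]=Y[3] → M at X[5]=Y[5] → B at X[6]=Y[6] → A at X[7]=Y[8] → B at X[11]=Y[10] gives a common subsequence of length 5. Since dp[11][12] = 5, nothing longer is possible.

5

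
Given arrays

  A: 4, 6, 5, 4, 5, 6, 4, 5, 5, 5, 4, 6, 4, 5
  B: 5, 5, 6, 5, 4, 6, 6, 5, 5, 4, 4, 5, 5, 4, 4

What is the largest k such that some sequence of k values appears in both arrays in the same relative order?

9

One common subsequence of length 9: 4 [1,5]; then 6 [2,7]; then 5 [3,9]; then 4 [4,10]; then 4 [7,11]; then 5 [9,12]; then 5 [10,13]; then 4 [11,14]; then 4 [13,15]. The LCS DP gives dp[14][15] = 9, so this is optimal.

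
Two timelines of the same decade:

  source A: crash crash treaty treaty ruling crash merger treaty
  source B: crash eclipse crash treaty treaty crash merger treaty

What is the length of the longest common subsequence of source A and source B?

7

Pick crash [1,1], then crash [2,3], then treaty [3,4], then treaty [4,5], then crash [6,6], then merger [7,7], then treaty [8,8]; all 7 events appear in both, in order, and the DP table's final entry dp[8][8] is also 7, so no common subsequence is longer.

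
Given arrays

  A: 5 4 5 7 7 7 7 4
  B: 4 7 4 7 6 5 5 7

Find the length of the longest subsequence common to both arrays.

One common subsequence of length 4: 4 (A #2, B #1), then 7 (A #4, B #2), then 7 (A #5, B #4), then 7 (A #7, B #8). Since dp[8][8] = 4, nothing longer is possible.

4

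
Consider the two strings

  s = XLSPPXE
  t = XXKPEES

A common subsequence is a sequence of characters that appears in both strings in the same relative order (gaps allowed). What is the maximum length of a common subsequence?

Taking X (s #1, t #2) → P (s #4, t #4) → E (s #7, t #6) gives a common subsequence of length 3. The LCS DP gives dp[7][7] = 3, so this is optimal.

3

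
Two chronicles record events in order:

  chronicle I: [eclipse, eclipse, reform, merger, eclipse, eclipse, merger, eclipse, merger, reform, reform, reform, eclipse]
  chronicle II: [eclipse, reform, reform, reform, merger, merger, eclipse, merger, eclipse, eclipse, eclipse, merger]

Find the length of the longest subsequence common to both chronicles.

7

One common subsequence of length 7: eclipse at chronicle I[1]=chronicle II[1]; then eclipse at chronicle I[2]=chronicle II[7]; then merger at chronicle I[4]=chronicle II[8]; then eclipse at chronicle I[5]=chronicle II[9]; then eclipse at chronicle I[6]=chronicle II[10]; then eclipse at chronicle I[8]=chronicle II[11]; then merger at chronicle I[9]=chronicle II[12]. The LCS DP gives dp[13][12] = 7, so this is optimal.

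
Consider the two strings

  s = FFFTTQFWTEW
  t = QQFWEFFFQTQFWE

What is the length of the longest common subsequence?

One common subsequence of length 8: F at s[1]=t[6], then F at s[2]=t[7], then F at s[3]=t[8], then T at s[5]=t[10], then Q at s[6]=t[11], then F at s[7]=t[12], then W at s[8]=t[13], then E at s[10]=t[14]. dp[11][14] = 8 confirms this is the maximum.

8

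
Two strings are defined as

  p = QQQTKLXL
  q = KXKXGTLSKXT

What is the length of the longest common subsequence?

3

Let dp[i][j] be the LCS length of the first i characters of p and the first j characters of q. dp[i][j] = dp[i-1][j-1]+1 when the i-th and j-th characters match, else max(dp[i-1][j], dp[i][j-1]).
    ·  K  X  K  X  G  T  L  S  K  X  T
 ·  0  0  0  0  0  0  0  0  0  0  0  0
 Q  0  0  0  0  0  0  0  0  0  0  0  0
 Q  0  0  0  0  0  0  0  0  0  0  0  0
 Q  0  0  0  0  0  0  0  0  0  0  0  0
 T  0  0  0  0  0  0  1  1  1  1  1  1
 K  0  1  1  1  1  1  1  1  1  2  2  2
 L  0  1  1  1  1  1  1  2  2  2  2  2
 X  0  1  2  2  2  2  2  2  2  2  3  3
 L  0  1  2  2  2  2  2  3  3  3  3  3
dp[8][11] = 3. One LCS (by backtracking along matches): TKX.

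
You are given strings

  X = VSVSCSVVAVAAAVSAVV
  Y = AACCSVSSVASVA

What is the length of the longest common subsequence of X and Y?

8

One common subsequence of length 8: S at X[2]=Y[5]; then V at X[3]=Y[6]; then S at X[4]=Y[7]; then S at X[6]=Y[8]; then V at X[8]=Y[9]; then A at X[9]=Y[10]; then V at X[14]=Y[12]; then A at X[16]=Y[13]. The LCS DP gives dp[18][13] = 8, so this is optimal.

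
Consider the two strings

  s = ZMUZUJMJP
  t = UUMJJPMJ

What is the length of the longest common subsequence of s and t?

Let dp[i][j] be the LCS length of the first i characters of s and the first j characters of t. dp[i][j] = dp[i-1][j-1]+1 when the i-th and j-th characters match, else max(dp[i-1][j], dp[i][j-1]).
    ·  U  U  M  J  J  P  M  J
 ·  0  0  0  0  0  0  0  0  0
 Z  0  0  0  0  0  0  0  0  0
 M  0  0  0  1  1  1  1  1  1
 U  0  1  1  1  1  1  1  1  1
 Z  0  1  1  1  1  1  1  1  1
 U  0  1  2  2  2  2  2  2  2
 J  0  1  2  2  3  3  3  3  3
 M  0  1  2  3  3  3  3  4  4
 J  0  1  2  3  4  4  4  4  5
 P  0  1  2  3  4  4  5  5  5
dp[9][8] = 5. One LCS (by backtracking along matches): UUJMJ.

5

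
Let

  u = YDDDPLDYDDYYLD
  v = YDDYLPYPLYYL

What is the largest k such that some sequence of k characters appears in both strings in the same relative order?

8

Pick Y [1,1], D [2,2], D [3,3], P [5,8], L [6,9], Y [11,10], Y [12,11], L [13,12]; all 8 characters appear in both, in order. dp[14][12] = 8 confirms this is the maximum.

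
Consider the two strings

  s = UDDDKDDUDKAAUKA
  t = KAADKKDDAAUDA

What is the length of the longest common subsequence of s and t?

Match D [2,4], then K [5,6], then D [7,7], then D [9,8], then A [11,9], then A [12,10], then U [13,11], then A [15,13] — 8 characters in the same relative order in both. The LCS DP gives dp[15][13] = 8, so this is optimal.

8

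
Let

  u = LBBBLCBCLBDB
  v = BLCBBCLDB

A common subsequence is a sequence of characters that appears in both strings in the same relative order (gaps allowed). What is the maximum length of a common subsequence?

Let dp[i][j] be the LCS length of the first i characters of u and the first j characters of v. dp[i][j] = dp[i-1][j-1]+1 when the i-th and j-th characters match, else max(dp[i-1][j], dp[i][j-1]).
    ·  B  L  C  B  B  C  L  D  B
 ·  0  0  0  0  0  0  0  0  0  0
 L  0  0  1  1  1  1  1  1  1  1
 B  0  1  1  1  2  2  2  2  2  2
 B  0  1  1  1  2  3  3  3  3  3
 B  0  1  1  1  2  3  3  3  3  4
 L  0  1  2  2  2  3  3  4  4  4
 C  0  1  2  3  3  3  4  4  4  4
 B  0  1  2  3  4  4  4  4  4  5
 C  0  1  2  3  4  4  5  5  5  5
 L  0  1  2  3  4  4  5  6  6  6
 B  0  1  2  3  4  5  5  6  6  7
 D  0  1  2  3  4  5  5  6  7  7
 B  0  1  2  3  4  5  5  6  7  8
dp[12][9] = 8. One LCS (by backtracking along matches): BLCBCLDB.

8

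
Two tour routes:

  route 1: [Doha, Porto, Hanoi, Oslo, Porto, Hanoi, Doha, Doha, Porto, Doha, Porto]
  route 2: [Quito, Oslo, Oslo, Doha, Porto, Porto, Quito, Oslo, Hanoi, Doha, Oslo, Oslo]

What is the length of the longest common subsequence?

5

Match Doha at route 1[1]=route 2[4], Porto at route 1[2]=route 2[6], Oslo at route 1[4]=route 2[8], Hanoi at route 1[6]=route 2[9], Doha at route 1[7]=route 2[10] — 5 stops in the same relative order in both. dp[11][12] = 5 confirms this is the maximum.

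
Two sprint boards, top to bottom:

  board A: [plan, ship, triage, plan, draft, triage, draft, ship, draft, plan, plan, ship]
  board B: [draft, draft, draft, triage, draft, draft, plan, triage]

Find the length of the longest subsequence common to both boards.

5

One common subsequence of length 5: draft at board A[5]=board B[3], then triage at board A[6]=board B[4], then draft at board A[7]=board B[5], then draft at board A[9]=board B[6], then plan at board A[10]=board B[7]. Since dp[12][8] = 5, nothing longer is possible.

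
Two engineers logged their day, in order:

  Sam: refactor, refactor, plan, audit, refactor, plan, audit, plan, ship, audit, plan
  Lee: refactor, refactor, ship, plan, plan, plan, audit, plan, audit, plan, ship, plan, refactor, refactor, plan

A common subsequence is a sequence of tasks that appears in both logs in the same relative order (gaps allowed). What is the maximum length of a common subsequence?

Pick refactor [1,1], refactor [2,2], plan [3,6], audit [4,7], plan [6,8], audit [7,9], plan [8,10], ship [9,11], plan [11,15]; all 9 tasks appear in both, in order. Since dp[11][15] = 9, nothing longer is possible.

9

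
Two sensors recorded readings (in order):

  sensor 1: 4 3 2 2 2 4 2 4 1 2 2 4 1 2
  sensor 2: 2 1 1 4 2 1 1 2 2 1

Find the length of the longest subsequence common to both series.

One common subsequence of length 7: 2 [3,1], then 4 [6,4], then 2 [7,5], then 1 [9,7], then 2 [10,8], then 2 [11,9], then 1 [13,10]. Since dp[14][10] = 7, nothing longer is possible.

7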